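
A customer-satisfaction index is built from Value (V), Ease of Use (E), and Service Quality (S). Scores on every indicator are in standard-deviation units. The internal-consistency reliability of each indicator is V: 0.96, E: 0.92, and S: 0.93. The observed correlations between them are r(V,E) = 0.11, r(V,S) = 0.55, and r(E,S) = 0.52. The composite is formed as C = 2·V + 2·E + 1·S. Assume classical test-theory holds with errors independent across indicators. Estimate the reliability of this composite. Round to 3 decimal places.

Var(C) = 2² + 2² + 1 + 2·[4·0.11 + 2·0.55 + 2·0.52] = 9 + 5.16 = 14.16.
Under uncorrelated errors the observed covariances equal the true-score covariances, so only the own-variance terms attenuate.
True-score variance = [2²·0.96 + 2²·0.92 + 0.93] + 5.16 = 8.45 + 5.16 = 13.61.
Reliability = 13.61 / 14.16 = 0.961.

0.961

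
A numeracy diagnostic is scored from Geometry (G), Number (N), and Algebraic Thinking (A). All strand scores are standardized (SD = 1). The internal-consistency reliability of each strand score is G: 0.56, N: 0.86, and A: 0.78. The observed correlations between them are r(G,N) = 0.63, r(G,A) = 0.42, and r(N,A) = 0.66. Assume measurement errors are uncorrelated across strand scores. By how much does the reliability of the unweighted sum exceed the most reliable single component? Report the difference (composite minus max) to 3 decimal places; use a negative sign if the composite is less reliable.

Var(sum) = 3 + 3.42 = 6.42; true-score variance = 2.2 + 3.42 = 5.62; composite reliability = 0.8754.
Max component reliability = 0.8600.
Difference = 0.8754 − 0.8600 = 0.015.

0.015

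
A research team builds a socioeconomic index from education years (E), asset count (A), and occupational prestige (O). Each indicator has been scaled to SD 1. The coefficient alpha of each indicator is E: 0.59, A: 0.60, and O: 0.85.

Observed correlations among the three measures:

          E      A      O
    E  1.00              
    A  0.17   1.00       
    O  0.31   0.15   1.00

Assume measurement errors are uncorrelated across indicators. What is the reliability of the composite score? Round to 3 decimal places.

0.775

Var(E+A+O) = 3 + 2·[0.17 + 0.31 + 0.15] = 3 + 1.26 = 4.26.
Under uncorrelated errors the observed covariances equal the true-score covariances, so only the own-variance terms attenuate.
True-score variance = [0.59 + 0.60 + 0.85] + 1.26 = 2.04 + 1.26 = 3.3.
Reliability = 3.3 / 4.26 = 0.775.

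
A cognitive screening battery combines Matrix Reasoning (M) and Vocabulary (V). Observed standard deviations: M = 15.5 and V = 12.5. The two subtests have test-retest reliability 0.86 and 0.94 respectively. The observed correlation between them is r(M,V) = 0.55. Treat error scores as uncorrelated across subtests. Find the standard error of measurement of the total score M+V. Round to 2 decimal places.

6.56

Var(total) = 396.5 + 213.125 = 609.625.
True-score variance = 353.49 + 213.125 = 566.615, so reliability = 0.9294.
Error variance = 609.625 − 566.615 = 43.01; SEM = √43.01 = 6.56.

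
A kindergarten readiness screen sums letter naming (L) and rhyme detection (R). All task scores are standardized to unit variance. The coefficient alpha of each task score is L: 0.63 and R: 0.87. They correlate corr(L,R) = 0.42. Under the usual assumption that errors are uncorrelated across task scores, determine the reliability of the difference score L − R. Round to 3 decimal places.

Var(L−R) = 1 + 1 − 2·0.42 = 2 − 0.84 = 1.16.
Under uncorrelated errors the observed covariances equal the true-score covariances, so only the own-variance terms attenuate.
True-score variance = [0.63 + 0.87] − 0.84 = 1.5 − 0.84 = 0.66.
Reliability = 0.66 / 1.16 = 0.569.

0.569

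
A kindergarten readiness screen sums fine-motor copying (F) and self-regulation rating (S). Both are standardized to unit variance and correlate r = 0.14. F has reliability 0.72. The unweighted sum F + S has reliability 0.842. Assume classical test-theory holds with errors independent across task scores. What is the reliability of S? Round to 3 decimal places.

0.920

Var(F+S) = 2 + 2·0.14 = 2.280.
True-score variance = ρ_F + ρ_S + 2·0.14, so 0.842 = (0.72 + ρ_S + 0.28) / 2.280.
ρ_S = 0.842·2.280 − 0.72 − 0.28 = 0.920.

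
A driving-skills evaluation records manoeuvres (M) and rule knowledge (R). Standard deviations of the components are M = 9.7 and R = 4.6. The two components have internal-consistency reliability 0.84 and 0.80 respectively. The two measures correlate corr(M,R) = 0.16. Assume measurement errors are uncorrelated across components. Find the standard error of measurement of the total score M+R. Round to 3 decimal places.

4.392

Var(total) = 115.25 + 14.2784 = 129.528.
True-score variance = 95.9636 + 14.2784 = 110.242, so reliability = 0.8511.
Error variance = 129.528 − 110.242 = 19.2864; SEM = √19.2864 = 4.392.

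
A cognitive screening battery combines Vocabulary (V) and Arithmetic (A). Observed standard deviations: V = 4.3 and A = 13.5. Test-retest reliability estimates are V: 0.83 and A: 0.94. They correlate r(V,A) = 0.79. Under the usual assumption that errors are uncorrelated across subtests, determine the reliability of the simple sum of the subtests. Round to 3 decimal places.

0.952

Var(V+A) = 4.3² + 13.5² + 2·[4.3·13.5·0.79] = 200.74 + 91.719 = 292.459.
With uncorrelated errors the cross-covariances are all true-score covariance, so they carry over unchanged; only the diagonal terms shrink to ρᵢσᵢ².
True-score variance = [4.3²·0.83 + 13.5²·0.94] + 91.719 = 186.662 + 91.719 = 278.381.
Reliability = 278.381 / 292.459 = 0.952.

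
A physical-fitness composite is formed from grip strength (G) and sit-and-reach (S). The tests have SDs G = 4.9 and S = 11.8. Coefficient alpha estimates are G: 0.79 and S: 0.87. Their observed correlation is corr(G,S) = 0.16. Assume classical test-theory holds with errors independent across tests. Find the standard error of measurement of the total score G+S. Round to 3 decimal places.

4.811

Var(total) = 163.25 + 18.5024 = 181.752.
True-score variance = 140.107 + 18.5024 = 158.609, so reliability = 0.8727.
Error variance = 181.752 − 158.609 = 23.1433; SEM = √23.1433 = 4.811.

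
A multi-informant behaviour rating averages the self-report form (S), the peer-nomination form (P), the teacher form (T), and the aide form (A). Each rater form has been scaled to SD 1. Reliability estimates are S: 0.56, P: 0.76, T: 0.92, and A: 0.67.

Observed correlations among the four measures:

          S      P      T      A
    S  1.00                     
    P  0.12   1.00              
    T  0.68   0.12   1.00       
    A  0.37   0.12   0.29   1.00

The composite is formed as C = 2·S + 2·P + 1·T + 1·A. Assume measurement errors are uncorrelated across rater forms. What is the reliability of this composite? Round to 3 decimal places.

0.813

Var(C) = 2² + 2² + 1 + 1 + 2·[4·0.12 + 2·0.68 + 2·0.37 + 2·0.12 + 2·0.12 + 0.29] = 10 + 6.7 = 16.7.
Under uncorrelated errors the observed covariances equal the true-score covariances, so only the own-variance terms attenuate.
True-score variance = [2²·0.56 + 2²·0.76 + 0.92 + 0.67] + 6.7 = 6.87 + 6.7 = 13.57.
Reliability = 13.57 / 16.7 = 0.813.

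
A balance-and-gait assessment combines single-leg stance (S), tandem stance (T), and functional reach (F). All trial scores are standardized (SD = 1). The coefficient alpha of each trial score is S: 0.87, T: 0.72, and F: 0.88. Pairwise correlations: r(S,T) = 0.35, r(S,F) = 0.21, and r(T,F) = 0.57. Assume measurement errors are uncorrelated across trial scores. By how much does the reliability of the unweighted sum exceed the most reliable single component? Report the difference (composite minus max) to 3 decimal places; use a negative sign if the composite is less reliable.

Var(sum) = 3 + 2.26 = 5.26; true-score variance = 2.47 + 2.26 = 4.73; composite reliability = 0.8992.
Max component reliability = 0.8800.
Difference = 0.8992 − 0.8800 = 0.019.

0.019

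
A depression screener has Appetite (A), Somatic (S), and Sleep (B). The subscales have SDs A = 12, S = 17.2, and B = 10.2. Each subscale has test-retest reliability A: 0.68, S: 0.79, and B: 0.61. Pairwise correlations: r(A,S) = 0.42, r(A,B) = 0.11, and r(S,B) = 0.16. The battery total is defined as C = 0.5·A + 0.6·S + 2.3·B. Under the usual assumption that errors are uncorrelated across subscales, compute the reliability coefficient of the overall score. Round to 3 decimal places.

0.709

Var(C) = 0.5²·12² + 0.6²·17.2² + 2.3²·10.2² + 2·[0.3·12·17.2·0.42 + 1.15·12·10.2·0.11 + 1.38·17.2·10.2·0.16] = 692.874 + 160.454 = 853.328.
With uncorrelated errors the cross-covariances are all true-score covariance, so they carry over unchanged; only the diagonal terms shrink to ρᵢσᵢ².
True-score variance = [0.5²·12²·0.68 + 0.6²·17.2²·0.79 + 2.3²·10.2²·0.61] + 160.454 = 444.344 + 160.454 = 604.798.
Reliability = 604.798 / 853.328 = 0.709.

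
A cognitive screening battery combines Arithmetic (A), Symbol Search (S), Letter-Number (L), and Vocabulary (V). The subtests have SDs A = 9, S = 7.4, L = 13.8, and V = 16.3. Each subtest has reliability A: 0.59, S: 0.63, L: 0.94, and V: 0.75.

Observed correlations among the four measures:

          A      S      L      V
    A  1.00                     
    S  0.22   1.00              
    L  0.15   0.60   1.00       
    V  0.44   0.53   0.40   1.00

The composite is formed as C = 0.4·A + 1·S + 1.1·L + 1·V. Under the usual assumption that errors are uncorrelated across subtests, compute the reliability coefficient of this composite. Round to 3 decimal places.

Var(C) = 0.4²·9² + 7.4² + 1.1²·13.8² + 16.3² + 2·[0.4·9·7.4·0.22 + 0.44·9·13.8·0.15 + 0.4·9·16.3·0.44 + 1.1·7.4·13.8·0.60 + 7.4·16.3·0.53 + 1.1·13.8·16.3·0.40] = 563.842 + 540.357 = 1104.2.
Under uncorrelated errors the observed covariances equal the true-score covariances, so only the own-variance terms attenuate.
True-score variance = [0.4²·9²·0.59 + 7.4²·0.63 + 1.1²·13.8²·0.94 + 16.3²·0.75] + 540.357 = 458.019 + 540.357 = 998.376.
Reliability = 998.376 / 1104.2 = 0.904.

0.904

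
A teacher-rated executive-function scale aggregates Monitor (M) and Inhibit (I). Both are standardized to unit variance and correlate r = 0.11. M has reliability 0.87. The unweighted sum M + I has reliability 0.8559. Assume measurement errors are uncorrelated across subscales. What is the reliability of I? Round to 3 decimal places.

Var(M+I) = 2 + 2·0.11 = 2.220.
True-score variance = ρ_M + ρ_I + 2·0.11, so 0.8559 = (0.87 + ρ_I + 0.22) / 2.220.
ρ_I = 0.8559·2.220 − 0.87 − 0.22 = 0.810.

0.810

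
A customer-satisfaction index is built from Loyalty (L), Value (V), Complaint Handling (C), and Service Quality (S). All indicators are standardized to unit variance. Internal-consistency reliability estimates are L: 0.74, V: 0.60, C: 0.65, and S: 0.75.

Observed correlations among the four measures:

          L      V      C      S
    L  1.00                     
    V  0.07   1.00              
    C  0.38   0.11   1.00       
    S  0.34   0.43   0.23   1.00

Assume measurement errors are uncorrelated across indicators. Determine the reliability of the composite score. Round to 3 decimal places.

0.823

Var(L+V+C+S) = 4 + 2·[0.07 + 0.38 + 0.34 + 0.11 + 0.43 + 0.23] = 4 + 3.12 = 7.12.
With uncorrelated errors the cross-covariances are all true-score covariance, so they carry over unchanged; only the diagonal terms shrink to ρᵢσᵢ².
True-score variance = [0.74 + 0.60 + 0.65 + 0.75] + 3.12 = 2.74 + 3.12 = 5.86.
Reliability = 5.86 / 7.12 = 0.823.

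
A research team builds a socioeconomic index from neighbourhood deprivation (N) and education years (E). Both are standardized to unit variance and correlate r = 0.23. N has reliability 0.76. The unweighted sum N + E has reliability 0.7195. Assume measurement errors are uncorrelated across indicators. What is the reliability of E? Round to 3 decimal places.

Var(N+E) = 2 + 2·0.23 = 2.460.
True-score variance = ρ_N + ρ_E + 2·0.23, so 0.7195 = (0.76 + ρ_E + 0.46) / 2.460.
ρ_E = 0.7195·2.460 − 0.76 − 0.46 = 0.550.

0.550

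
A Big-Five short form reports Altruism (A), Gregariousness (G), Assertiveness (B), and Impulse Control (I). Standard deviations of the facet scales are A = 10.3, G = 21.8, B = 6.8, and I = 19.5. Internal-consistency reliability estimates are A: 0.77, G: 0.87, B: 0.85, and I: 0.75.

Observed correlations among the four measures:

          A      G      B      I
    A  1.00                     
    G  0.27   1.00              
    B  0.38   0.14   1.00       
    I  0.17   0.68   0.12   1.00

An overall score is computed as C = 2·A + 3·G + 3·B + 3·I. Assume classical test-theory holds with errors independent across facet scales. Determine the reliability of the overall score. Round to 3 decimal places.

Var(C) = 2²·10.3² + 3²·21.8² + 3²·6.8² + 3²·19.5² + 2·[6·10.3·21.8·0.27 + 6·10.3·6.8·0.38 + 6·10.3·19.5·0.17 + 9·21.8·6.8·0.14 + 9·21.8·19.5·0.68 + 9·6.8·19.5·0.12] = 8539.93 + 7319.83 = 15859.8.
Because errors are independent across components, Cov(Tᵢ,Tⱼ) = Cov(Xᵢ,Xⱼ); the off-diagonal part of the true-score variance is the same as above.
True-score variance = [2²·10.3²·0.77 + 3²·21.8²·0.87 + 3²·6.8²·0.85 + 3²·19.5²·0.75] + 7319.83 = 6968.31 + 7319.83 = 14288.1.
Reliability = 14288.1 / 15859.8 = 0.901.

0.901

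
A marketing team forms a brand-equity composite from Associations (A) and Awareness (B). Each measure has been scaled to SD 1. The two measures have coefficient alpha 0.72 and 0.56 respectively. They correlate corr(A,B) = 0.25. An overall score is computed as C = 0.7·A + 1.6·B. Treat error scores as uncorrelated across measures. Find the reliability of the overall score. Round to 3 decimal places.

0.650

Var(C) = 0.7² + 1.6² + 2·[1.12·0.25] = 3.05 + 0.56 = 3.61.
Under uncorrelated errors the observed covariances equal the true-score covariances, so only the own-variance terms attenuate.
True-score variance = [0.7²·0.72 + 1.6²·0.56] + 0.56 = 1.7864 + 0.56 = 2.3464.
Reliability = 2.3464 / 3.61 = 0.650.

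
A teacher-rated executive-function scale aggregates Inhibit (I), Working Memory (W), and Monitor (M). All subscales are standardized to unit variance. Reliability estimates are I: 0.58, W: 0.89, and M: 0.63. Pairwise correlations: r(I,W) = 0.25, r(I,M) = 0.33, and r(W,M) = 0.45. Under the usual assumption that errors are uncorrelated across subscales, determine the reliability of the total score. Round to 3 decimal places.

0.822

Var(I+W+M) = 3 + 2·[0.25 + 0.33 + 0.45] = 3 + 2.06 = 5.06.
Because errors are independent across components, Cov(Tᵢ,Tⱼ) = Cov(Xᵢ,Xⱼ); the off-diagonal part of the true-score variance is the same as above.
True-score variance = [0.58 + 0.89 + 0.63] + 2.06 = 2.1 + 2.06 = 4.16.
Reliability = 4.16 / 5.06 = 0.822.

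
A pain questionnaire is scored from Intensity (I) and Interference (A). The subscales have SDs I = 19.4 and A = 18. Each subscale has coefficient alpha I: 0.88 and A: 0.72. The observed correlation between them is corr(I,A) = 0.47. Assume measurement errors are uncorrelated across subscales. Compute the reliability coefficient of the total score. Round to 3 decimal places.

Var(I+A) = 19.4² + 18² + 2·[19.4·18·0.47] = 700.36 + 328.248 = 1028.61.
Under uncorrelated errors the observed covariances equal the true-score covariances, so only the own-variance terms attenuate.
True-score variance = [19.4²·0.88 + 18²·0.72] + 328.248 = 564.477 + 328.248 = 892.725.
Reliability = 892.725 / 1028.61 = 0.868.

0.868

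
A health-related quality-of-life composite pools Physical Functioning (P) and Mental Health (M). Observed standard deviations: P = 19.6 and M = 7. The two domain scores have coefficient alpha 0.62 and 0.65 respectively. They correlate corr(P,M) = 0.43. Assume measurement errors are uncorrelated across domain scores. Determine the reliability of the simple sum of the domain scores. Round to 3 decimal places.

Var(P+M) = 19.6² + 7² + 2·[19.6·7·0.43] = 433.16 + 117.992 = 551.152.
Because errors are independent across components, Cov(Tᵢ,Tⱼ) = Cov(Xᵢ,Xⱼ); the off-diagonal part of the true-score variance is the same as above.
True-score variance = [19.6²·0.62 + 7²·0.65] + 117.992 = 270.029 + 117.992 = 388.021.
Reliability = 388.021 / 551.152 = 0.704.

0.704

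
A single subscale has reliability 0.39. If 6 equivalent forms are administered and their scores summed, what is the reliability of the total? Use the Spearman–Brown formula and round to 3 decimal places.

0.793

ρ_k = kρ / (1 + (k−1)ρ) = 6·0.39 / (1 + 5·0.39) = 2.340 / 2.950 = 0.793.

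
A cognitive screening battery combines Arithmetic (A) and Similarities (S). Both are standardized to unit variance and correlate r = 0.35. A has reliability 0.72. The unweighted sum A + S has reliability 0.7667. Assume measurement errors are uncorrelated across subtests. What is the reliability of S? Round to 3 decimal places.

0.650

Var(A+S) = 2 + 2·0.35 = 2.700.
True-score variance = ρ_A + ρ_S + 2·0.35, so 0.7667 = (0.72 + ρ_S + 0.70) / 2.700.
ρ_S = 0.7667·2.700 − 0.72 − 0.70 = 0.650.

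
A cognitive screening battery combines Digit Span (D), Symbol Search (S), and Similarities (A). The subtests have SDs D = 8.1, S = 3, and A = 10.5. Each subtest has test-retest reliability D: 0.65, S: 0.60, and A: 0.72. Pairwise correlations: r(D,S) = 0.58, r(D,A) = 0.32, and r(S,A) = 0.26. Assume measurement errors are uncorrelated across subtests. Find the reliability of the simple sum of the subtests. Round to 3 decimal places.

Var(D+S+A) = 8.1² + 3² + 10.5² + 2·[8.1·3·0.58 + 8.1·10.5·0.32 + 3·10.5·0.26] = 184.86 + 99 = 283.86.
With uncorrelated errors the cross-covariances are all true-score covariance, so they carry over unchanged; only the diagonal terms shrink to ρᵢσᵢ².
True-score variance = [8.1²·0.65 + 3²·0.60 + 10.5²·0.72] + 99 = 127.427 + 99 = 226.427.
Reliability = 226.427 / 283.86 = 0.798.

0.798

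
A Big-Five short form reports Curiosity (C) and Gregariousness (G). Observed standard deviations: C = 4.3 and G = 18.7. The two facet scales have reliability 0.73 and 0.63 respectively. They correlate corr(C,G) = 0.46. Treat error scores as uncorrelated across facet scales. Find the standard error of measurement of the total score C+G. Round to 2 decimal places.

11.59

Var(total) = 368.18 + 73.9772 = 442.157.
True-score variance = 233.802 + 73.9772 = 307.78, so reliability = 0.6961.
Error variance = 442.157 − 307.78 = 134.378; SEM = √134.378 = 11.59.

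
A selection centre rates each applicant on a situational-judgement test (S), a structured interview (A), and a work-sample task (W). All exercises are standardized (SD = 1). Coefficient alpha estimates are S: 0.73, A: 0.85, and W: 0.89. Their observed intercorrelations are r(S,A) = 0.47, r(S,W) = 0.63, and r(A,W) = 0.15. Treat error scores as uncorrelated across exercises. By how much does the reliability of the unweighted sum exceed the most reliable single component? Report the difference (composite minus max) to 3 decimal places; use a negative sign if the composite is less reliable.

0.014

Var(sum) = 3 + 2.5 = 5.5; true-score variance = 2.47 + 2.5 = 4.97; composite reliability = 0.9036.
Max component reliability = 0.8900.
Difference = 0.9036 − 0.8900 = 0.014.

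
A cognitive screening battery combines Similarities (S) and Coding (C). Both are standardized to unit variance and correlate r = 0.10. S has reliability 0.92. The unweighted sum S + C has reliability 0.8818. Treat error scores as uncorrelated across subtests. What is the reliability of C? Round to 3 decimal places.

0.820

Var(S+C) = 2 + 2·0.10 = 2.200.
True-score variance = ρ_S + ρ_C + 2·0.10, so 0.8818 = (0.92 + ρ_C + 0.20) / 2.200.
ρ_C = 0.8818·2.200 − 0.92 − 0.20 = 0.820.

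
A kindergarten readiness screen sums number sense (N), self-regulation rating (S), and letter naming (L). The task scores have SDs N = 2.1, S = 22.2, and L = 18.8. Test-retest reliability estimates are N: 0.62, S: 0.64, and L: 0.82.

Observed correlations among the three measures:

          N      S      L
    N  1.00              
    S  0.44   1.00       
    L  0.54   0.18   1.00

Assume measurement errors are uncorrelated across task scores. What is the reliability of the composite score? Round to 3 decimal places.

0.776

Var(N+S+L) = 2.1² + 22.2² + 18.8² + 2·[2.1·22.2·0.44 + 2.1·18.8·0.54 + 22.2·18.8·0.18] = 850.69 + 233.914 = 1084.6.
Because errors are independent across components, Cov(Tᵢ,Tⱼ) = Cov(Xᵢ,Xⱼ); the off-diagonal part of the true-score variance is the same as above.
True-score variance = [2.1²·0.62 + 22.2²·0.64 + 18.8²·0.82] + 233.914 = 607.973 + 233.914 = 841.886.
Reliability = 841.886 / 1084.6 = 0.776.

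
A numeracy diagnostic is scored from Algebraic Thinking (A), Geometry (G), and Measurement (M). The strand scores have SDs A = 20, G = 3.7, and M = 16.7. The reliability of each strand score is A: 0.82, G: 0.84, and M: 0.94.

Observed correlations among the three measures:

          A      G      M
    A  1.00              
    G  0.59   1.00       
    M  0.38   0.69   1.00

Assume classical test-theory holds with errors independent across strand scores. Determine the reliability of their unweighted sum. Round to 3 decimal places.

Var(A+G+M) = 20² + 3.7² + 16.7² + 2·[20·3.7·0.59 + 20·16.7·0.38 + 3.7·16.7·0.69] = 692.58 + 426.43 = 1119.01.
Under uncorrelated errors the observed covariances equal the true-score covariances, so only the own-variance terms attenuate.
True-score variance = [20²·0.82 + 3.7²·0.84 + 16.7²·0.94] + 426.43 = 601.656 + 426.43 = 1028.09.
Reliability = 1028.09 / 1119.01 = 0.919.

0.919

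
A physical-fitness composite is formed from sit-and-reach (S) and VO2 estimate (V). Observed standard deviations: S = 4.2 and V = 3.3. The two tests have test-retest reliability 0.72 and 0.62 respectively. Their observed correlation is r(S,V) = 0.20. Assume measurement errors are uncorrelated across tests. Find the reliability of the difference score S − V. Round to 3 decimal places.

Var(S−V) = 4.2² + 3.3² − 2·4.2·3.3·0.20 = 28.53 − 5.544 = 22.986.
Because errors are independent across components, Cov(Tᵢ,Tⱼ) = Cov(Xᵢ,Xⱼ); the off-diagonal part of the true-score variance is the same as above.
True-score variance = [4.2²·0.72 + 3.3²·0.62] − 5.544 = 19.4526 − 5.544 = 13.9086.
Reliability = 13.9086 / 22.986 = 0.605.

0.605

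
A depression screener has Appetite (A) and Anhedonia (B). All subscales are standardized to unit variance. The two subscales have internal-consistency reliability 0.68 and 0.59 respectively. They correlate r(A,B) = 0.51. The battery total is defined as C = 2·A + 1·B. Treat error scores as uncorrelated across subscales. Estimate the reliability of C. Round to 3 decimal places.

Var(C) = 2² + 1 + 2·[2·0.51] = 5 + 2.04 = 7.04.
Because errors are independent across components, Cov(Tᵢ,Tⱼ) = Cov(Xᵢ,Xⱼ); the off-diagonal part of the true-score variance is the same as above.
True-score variance = [2²·0.68 + 0.59] + 2.04 = 3.31 + 2.04 = 5.35.
Reliability = 5.35 / 7.04 = 0.760.

0.760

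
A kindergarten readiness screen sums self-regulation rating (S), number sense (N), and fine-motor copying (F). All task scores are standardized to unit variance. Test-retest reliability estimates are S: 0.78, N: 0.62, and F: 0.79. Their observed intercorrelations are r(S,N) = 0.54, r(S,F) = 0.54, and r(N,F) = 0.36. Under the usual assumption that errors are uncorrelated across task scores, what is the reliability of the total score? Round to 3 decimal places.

0.862

Var(S+N+F) = 3 + 2·[0.54 + 0.54 + 0.36] = 3 + 2.88 = 5.88.
With uncorrelated errors the cross-covariances are all true-score covariance, so they carry over unchanged; only the diagonal terms shrink to ρᵢσᵢ².
True-score variance = [0.78 + 0.62 + 0.79] + 2.88 = 2.19 + 2.88 = 5.07.
Reliability = 5.07 / 5.88 = 0.862.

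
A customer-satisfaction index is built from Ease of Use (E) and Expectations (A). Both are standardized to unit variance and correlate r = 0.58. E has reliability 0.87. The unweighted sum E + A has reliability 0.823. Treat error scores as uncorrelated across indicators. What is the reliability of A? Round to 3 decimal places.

Var(E+A) = 2 + 2·0.58 = 3.160.
True-score variance = ρ_E + ρ_A + 2·0.58, so 0.823 = (0.87 + ρ_A + 1.16) / 3.160.
ρ_A = 0.823·3.160 − 0.87 − 1.16 = 0.571.

0.571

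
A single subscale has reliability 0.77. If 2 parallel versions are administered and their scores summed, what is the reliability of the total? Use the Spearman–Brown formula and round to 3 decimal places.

0.870

ρ_k = kρ / (1 + (k−1)ρ) = 2·0.77 / (1 + 1·0.77) = 1.540 / 1.770 = 0.870.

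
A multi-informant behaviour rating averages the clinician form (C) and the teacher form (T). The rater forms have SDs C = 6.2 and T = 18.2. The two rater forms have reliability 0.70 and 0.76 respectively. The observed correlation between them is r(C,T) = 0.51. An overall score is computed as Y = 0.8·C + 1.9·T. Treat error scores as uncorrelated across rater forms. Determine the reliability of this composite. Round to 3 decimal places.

0.789

Var(Y) = 0.8²·6.2² + 1.9²·18.2² + 2·[1.52·6.2·18.2·0.51] = 1220.38 + 174.947 = 1395.33.
Under uncorrelated errors the observed covariances equal the true-score covariances, so only the own-variance terms attenuate.
True-score variance = [0.8²·6.2²·0.70 + 1.9²·18.2²·0.76] + 174.947 = 926.011 + 174.947 = 1100.96.
Reliability = 1100.96 / 1395.33 = 0.789.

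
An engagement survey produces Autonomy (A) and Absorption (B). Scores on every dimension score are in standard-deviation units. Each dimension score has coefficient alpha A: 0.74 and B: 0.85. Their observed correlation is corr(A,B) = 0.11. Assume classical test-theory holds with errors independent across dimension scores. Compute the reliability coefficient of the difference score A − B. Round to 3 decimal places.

Var(A−B) = 1 + 1 − 2·0.11 = 2 − 0.22 = 1.78.
Under uncorrelated errors the observed covariances equal the true-score covariances, so only the own-variance terms attenuate.
True-score variance = [0.74 + 0.85] − 0.22 = 1.59 − 0.22 = 1.37.
Reliability = 1.37 / 1.78 = 0.770.

0.770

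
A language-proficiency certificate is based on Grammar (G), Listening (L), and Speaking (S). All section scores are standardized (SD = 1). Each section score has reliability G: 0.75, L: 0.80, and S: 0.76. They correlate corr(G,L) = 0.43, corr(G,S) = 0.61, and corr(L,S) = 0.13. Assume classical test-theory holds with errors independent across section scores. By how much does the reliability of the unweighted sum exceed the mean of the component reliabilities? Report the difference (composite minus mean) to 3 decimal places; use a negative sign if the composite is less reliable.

Var(sum) = 3 + 2.34 = 5.34; true-score variance = 2.31 + 2.34 = 4.65; composite reliability = 0.8708.
Mean component reliability = 0.7700.
Difference = 0.8708 − 0.7700 = 0.101.

0.101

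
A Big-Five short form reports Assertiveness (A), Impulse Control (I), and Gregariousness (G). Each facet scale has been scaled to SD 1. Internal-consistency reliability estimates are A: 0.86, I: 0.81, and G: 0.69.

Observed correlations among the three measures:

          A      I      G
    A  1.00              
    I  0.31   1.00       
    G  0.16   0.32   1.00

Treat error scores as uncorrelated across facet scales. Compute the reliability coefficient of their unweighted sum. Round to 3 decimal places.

0.860

Var(A+I+G) = 3 + 2·[0.31 + 0.16 + 0.32] = 3 + 1.58 = 4.58.
Under uncorrelated errors the observed covariances equal the true-score covariances, so only the own-variance terms attenuate.
True-score variance = [0.86 + 0.81 + 0.69] + 1.58 = 2.36 + 1.58 = 3.94.
Reliability = 3.94 / 4.58 = 0.860.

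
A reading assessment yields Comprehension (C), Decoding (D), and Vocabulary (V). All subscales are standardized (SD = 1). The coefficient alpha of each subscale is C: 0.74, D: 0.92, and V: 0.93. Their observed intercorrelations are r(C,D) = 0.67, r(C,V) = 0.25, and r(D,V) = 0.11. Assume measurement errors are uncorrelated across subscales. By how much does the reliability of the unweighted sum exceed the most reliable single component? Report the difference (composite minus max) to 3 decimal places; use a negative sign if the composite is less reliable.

-0.011

Var(sum) = 3 + 2.06 = 5.06; true-score variance = 2.59 + 2.06 = 4.65; composite reliability = 0.9190.
Max component reliability = 0.9300.
Difference = 0.9190 − 0.9300 = -0.011.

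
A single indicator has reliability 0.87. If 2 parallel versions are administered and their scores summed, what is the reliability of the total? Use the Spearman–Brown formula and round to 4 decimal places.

ρ_k = kρ / (1 + (k−1)ρ) = 2·0.87 / (1 + 1·0.87) = 1.740 / 1.870 = 0.9305.

0.9305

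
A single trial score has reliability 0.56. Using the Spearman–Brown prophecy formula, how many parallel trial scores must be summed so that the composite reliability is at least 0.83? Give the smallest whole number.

4

k ≥ ρ*(1−ρ₁)/(ρ₁(1−ρ*)) = 0.83·0.44 / (0.56·0.17) = 3.836.
Smallest integer k = 4.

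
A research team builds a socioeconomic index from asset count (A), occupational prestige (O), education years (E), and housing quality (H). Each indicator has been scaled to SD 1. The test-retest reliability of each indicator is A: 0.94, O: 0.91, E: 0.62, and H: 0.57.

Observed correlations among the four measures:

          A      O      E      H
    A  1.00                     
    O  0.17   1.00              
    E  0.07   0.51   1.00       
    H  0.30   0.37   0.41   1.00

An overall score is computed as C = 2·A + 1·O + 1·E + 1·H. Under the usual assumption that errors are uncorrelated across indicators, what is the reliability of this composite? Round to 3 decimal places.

0.903

Var(C) = 2² + 1 + 1 + 1 + 2·[2·0.17 + 2·0.07 + 2·0.30 + 0.51 + 0.37 + 0.41] = 7 + 4.74 = 11.74.
Because errors are independent across components, Cov(Tᵢ,Tⱼ) = Cov(Xᵢ,Xⱼ); the off-diagonal part of the true-score variance is the same as above.
True-score variance = [2²·0.94 + 0.91 + 0.62 + 0.57] + 4.74 = 5.86 + 4.74 = 10.6.
Reliability = 10.6 / 11.74 = 0.903.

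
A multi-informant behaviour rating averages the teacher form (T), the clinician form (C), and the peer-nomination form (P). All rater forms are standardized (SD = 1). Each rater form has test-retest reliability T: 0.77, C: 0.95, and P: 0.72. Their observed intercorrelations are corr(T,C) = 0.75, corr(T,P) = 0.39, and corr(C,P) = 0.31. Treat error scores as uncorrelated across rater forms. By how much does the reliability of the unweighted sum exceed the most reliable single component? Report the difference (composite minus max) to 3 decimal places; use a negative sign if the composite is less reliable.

Var(sum) = 3 + 2.9 = 5.9; true-score variance = 2.44 + 2.9 = 5.34; composite reliability = 0.9051.
Max component reliability = 0.9500.
Difference = 0.9051 − 0.9500 = -0.045.

-0.045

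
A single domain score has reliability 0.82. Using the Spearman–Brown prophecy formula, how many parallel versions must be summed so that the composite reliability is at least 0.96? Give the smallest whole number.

k ≥ ρ*(1−ρ₁)/(ρ₁(1−ρ*)) = 0.96·0.18 / (0.82·0.04) = 5.268.
Smallest integer k = 6.

6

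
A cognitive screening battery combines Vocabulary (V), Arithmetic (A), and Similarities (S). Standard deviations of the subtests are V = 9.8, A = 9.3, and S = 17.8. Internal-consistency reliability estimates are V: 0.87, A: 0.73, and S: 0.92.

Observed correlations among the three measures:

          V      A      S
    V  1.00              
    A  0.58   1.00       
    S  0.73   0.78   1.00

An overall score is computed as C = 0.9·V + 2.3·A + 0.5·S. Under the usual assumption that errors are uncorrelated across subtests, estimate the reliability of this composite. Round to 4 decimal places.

0.8876

Var(C) = 0.9²·9.8² + 2.3²·9.3² + 0.5²·17.8² + 2·[2.07·9.8·9.3·0.58 + 0.45·9.8·17.8·0.73 + 1.15·9.3·17.8·0.78] = 614.534 + 630.431 = 1244.97.
Because errors are independent across components, Cov(Tᵢ,Tⱼ) = Cov(Xᵢ,Xⱼ); the off-diagonal part of the true-score variance is the same as above.
True-score variance = [0.9²·9.8²·0.87 + 2.3²·9.3²·0.73 + 0.5²·17.8²·0.92] + 630.431 = 474.551 + 630.431 = 1104.98.
Reliability = 1104.98 / 1244.97 = 0.8876.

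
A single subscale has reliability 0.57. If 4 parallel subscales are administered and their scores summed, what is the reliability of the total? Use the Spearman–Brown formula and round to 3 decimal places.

0.841

ρ_k = kρ / (1 + (k−1)ρ) = 4·0.57 / (1 + 3·0.57) = 2.280 / 2.710 = 0.841.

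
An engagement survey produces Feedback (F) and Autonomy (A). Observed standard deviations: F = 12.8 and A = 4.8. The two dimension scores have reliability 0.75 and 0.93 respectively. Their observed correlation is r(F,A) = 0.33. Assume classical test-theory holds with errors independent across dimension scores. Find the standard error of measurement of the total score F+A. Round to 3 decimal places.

Var(total) = 186.88 + 40.5504 = 227.43.
True-score variance = 144.307 + 40.5504 = 184.858, so reliability = 0.8128.
Error variance = 227.43 − 184.858 = 42.5728; SEM = √42.5728 = 6.525.

6.525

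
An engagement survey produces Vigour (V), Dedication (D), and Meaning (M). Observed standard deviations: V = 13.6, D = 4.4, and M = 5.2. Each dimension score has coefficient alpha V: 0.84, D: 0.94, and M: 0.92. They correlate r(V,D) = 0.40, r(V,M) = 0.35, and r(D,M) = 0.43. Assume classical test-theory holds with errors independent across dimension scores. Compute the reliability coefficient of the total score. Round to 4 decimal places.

0.9055

Var(V+D+M) = 13.6² + 4.4² + 5.2² + 2·[13.6·4.4·0.40 + 13.6·5.2·0.35 + 4.4·5.2·0.43] = 231.36 + 117.053 = 348.413.
Because errors are independent across components, Cov(Tᵢ,Tⱼ) = Cov(Xᵢ,Xⱼ); the off-diagonal part of the true-score variance is the same as above.
True-score variance = [13.6²·0.84 + 4.4²·0.94 + 5.2²·0.92] + 117.053 = 198.442 + 117.053 = 315.494.
Reliability = 315.494 / 348.413 = 0.9055.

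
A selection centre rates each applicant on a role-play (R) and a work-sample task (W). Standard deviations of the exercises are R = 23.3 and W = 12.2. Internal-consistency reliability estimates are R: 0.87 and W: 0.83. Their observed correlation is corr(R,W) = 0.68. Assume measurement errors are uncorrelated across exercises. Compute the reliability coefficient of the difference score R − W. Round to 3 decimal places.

0.686

Var(R−W) = 23.3² + 12.2² − 2·23.3·12.2·0.68 = 691.73 − 386.594 = 305.136.
With uncorrelated errors the cross-covariances are all true-score covariance, so they carry over unchanged; only the diagonal terms shrink to ρᵢσᵢ².
True-score variance = [23.3²·0.87 + 12.2²·0.83] − 386.594 = 595.851 − 386.594 = 209.258.
Reliability = 209.258 / 305.136 = 0.686.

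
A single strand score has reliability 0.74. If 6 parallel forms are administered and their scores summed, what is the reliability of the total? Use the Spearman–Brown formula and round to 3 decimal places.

ρ_k = kρ / (1 + (k−1)ρ) = 6·0.74 / (1 + 5·0.74) = 4.440 / 4.700 = 0.945.

0.945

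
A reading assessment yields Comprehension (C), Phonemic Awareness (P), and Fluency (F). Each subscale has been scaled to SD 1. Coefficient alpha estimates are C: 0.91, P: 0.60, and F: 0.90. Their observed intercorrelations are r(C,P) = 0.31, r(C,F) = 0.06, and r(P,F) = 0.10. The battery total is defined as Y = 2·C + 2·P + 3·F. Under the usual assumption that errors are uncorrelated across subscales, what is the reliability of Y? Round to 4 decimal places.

0.8664

Var(Y) = 2² + 2² + 3² + 2·[4·0.31 + 6·0.06 + 6·0.10] = 17 + 4.4 = 21.4.
Because errors are independent across components, Cov(Tᵢ,Tⱼ) = Cov(Xᵢ,Xⱼ); the off-diagonal part of the true-score variance is the same as above.
True-score variance = [2²·0.91 + 2²·0.60 + 3²·0.90] + 4.4 = 14.14 + 4.4 = 18.54.
Reliability = 18.54 / 21.4 = 0.8664.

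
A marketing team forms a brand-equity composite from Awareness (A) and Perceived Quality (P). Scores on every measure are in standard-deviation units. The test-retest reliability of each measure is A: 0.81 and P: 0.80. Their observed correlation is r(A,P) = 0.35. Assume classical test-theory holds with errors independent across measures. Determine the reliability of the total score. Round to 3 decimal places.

Var(A+P) = 2 + 2·[0.35] = 2 + 0.7 = 2.7.
Under uncorrelated errors the observed covariances equal the true-score covariances, so only the own-variance terms attenuate.
True-score variance = [0.81 + 0.80] + 0.7 = 1.61 + 0.7 = 2.31.
Reliability = 2.31 / 2.7 = 0.856.

0.856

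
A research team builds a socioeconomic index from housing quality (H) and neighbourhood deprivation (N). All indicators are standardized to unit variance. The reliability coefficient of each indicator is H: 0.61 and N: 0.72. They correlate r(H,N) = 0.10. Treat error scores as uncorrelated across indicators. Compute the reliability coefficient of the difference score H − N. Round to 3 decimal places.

Var(H−N) = 1 + 1 − 2·0.10 = 2 − 0.2 = 1.8.
Because errors are independent across components, Cov(Tᵢ,Tⱼ) = Cov(Xᵢ,Xⱼ); the off-diagonal part of the true-score variance is the same as above.
True-score variance = [0.61 + 0.72] − 0.2 = 1.33 − 0.2 = 1.13.
Reliability = 1.13 / 1.8 = 0.628.

0.628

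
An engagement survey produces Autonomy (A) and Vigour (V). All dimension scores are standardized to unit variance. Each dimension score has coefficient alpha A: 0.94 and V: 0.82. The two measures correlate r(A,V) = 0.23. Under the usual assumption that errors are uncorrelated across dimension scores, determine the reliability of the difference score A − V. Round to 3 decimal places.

Var(A−V) = 1 + 1 − 2·0.23 = 2 − 0.46 = 1.54.
With uncorrelated errors the cross-covariances are all true-score covariance, so they carry over unchanged; only the diagonal terms shrink to ρᵢσᵢ².
True-score variance = [0.94 + 0.82] − 0.46 = 1.76 − 0.46 = 1.3.
Reliability = 1.3 / 1.54 = 0.844.

0.844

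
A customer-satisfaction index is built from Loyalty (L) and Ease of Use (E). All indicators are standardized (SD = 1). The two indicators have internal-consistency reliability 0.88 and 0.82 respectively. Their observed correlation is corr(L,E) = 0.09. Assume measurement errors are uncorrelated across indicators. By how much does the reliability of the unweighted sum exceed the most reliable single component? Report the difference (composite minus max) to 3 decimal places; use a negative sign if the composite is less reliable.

Var(sum) = 2 + 0.18 = 2.18; true-score variance = 1.7 + 0.18 = 1.88; composite reliability = 0.8624.
Max component reliability = 0.8800.
Difference = 0.8624 − 0.8800 = -0.018.

-0.018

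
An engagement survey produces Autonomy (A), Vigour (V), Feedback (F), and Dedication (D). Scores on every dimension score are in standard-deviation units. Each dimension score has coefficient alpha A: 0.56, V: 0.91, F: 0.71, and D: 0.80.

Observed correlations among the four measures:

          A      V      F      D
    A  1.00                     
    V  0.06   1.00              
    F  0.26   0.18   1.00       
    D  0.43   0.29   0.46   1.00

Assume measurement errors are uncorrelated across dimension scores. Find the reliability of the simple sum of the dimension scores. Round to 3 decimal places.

Var(A+V+F+D) = 4 + 2·[0.06 + 0.26 + 0.43 + 0.18 + 0.29 + 0.46] = 4 + 3.36 = 7.36.
With uncorrelated errors the cross-covariances are all true-score covariance, so they carry over unchanged; only the diagonal terms shrink to ρᵢσᵢ².
True-score variance = [0.56 + 0.91 + 0.71 + 0.80] + 3.36 = 2.98 + 3.36 = 6.34.
Reliability = 6.34 / 7.36 = 0.861.

0.861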